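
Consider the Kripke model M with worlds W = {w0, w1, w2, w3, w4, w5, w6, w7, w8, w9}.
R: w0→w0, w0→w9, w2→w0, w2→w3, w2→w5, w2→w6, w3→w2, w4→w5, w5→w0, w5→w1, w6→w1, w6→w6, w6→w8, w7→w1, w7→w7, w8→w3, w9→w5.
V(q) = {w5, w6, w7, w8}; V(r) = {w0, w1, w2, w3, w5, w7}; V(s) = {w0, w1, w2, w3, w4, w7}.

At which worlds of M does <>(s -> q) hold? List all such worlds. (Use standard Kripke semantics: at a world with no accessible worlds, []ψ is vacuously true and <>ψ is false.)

w0, w2, w4, w6, w7, w9

Let φ = <>(s -> q). Evaluate φ at each world:
  w0 (successors {w0, w9}): φ is true.
  w1 (successors ∅): φ is false.
  w2 (successors {w0, w3, w5, w6}): φ is true.
  w3 (successors {w2}): φ is false.
  w4 (successors {w5}): φ is true.
  w5 (successors {w0, w1}): φ is false.
  w6 (successors {w1, w6, w8}): φ is true.
  w7 (successors {w1, w7}): φ is true.
  w8 (successors {w3}): φ is false.
  w9 (successors {w5}): φ is true.
For instance, at w5:
  At w5: <>(s -> q) requires s -> q at some successor in {w0, w1}.
    At w0: s -> q is false.
    At w1: s -> q is false.
  So <>(s -> q) is false at w5.
Satisfying worlds: {w0, w2, w4, w6, w7, w9}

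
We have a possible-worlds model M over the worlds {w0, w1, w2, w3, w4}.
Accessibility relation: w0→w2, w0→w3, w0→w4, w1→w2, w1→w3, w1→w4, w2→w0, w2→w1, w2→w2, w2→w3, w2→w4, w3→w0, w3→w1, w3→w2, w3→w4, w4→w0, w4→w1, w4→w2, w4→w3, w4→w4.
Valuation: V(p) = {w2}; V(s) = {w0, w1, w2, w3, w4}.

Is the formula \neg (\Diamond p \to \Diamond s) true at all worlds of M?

No

Let φ = \neg (\Diamond p \to \Diamond s). Evaluate φ at each world:
  w0 (successors {w2, w3, w4}): φ is false.
  w1 (successors {w2, w3, w4}): φ is false.
  w2 (successors {w0, w1, w2, w3, w4}): φ is false.
  w3 (successors {w0, w1, w2, w4}): φ is false.
  w4 (successors {w0, w1, w2, w3, w4}): φ is false.
Detail at w0 (counterexample):
  At w0: \Diamond p \to \Diamond s is true, so \neg (\Diamond p \to \Diamond s) is false.
    At w0: \Diamond p is true, \Diamond s is true, so \Diamond p \to \Diamond s is true.
      At w0: \Diamond p requires p at some successor in {w2, w3, w4}.
        p holds at w2, so \Diamond p is true at w0.
      At w0: \Diamond s requires s at some successor in {w2, w3, w4}.
        s holds at w2, so \Diamond s is true at w0.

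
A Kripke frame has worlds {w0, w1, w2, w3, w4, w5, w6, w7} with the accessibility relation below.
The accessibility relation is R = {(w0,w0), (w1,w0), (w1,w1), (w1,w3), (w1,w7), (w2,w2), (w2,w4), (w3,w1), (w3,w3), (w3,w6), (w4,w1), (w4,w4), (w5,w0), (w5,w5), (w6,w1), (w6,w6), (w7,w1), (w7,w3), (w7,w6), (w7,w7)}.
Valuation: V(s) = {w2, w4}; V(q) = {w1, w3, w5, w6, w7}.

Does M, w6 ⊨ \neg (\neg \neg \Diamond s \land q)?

Yes

At w6: \neg \neg \Diamond s \land q is false, so \neg (\neg \neg \Diamond s \land q) is true.
  At w6: \neg \neg \Diamond s is false, q is true, so \neg \neg \Diamond s \land q is false.
    At w6: \neg \Diamond s is true, so \neg \neg \Diamond s is false.
      At w6: \Diamond s is false, so \neg \Diamond s is true.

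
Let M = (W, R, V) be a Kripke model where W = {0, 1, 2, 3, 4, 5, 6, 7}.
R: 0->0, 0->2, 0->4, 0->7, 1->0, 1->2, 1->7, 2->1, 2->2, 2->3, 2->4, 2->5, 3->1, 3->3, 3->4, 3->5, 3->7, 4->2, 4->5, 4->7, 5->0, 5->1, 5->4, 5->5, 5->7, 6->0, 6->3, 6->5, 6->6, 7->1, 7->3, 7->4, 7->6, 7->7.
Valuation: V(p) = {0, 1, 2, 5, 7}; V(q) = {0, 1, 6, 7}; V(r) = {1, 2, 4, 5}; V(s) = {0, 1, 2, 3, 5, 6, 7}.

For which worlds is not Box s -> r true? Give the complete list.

Recall that Box ψ holds at a world iff ψ holds at every accessible world, and Dia ψ holds iff ψ holds at some accessible world.
Let φ = not Box s -> r. Evaluate φ at each world:
  0 (successors {0, 2, 4, 7}): φ is false.
  1 (successors {0, 2, 7}): φ is true.
  2 (successors {1, 2, 3, 4, 5}): φ is true.
  3 (successors {1, 3, 4, 5, 7}): φ is false.
  4 (successors {2, 5, 7}): φ is true.
  5 (successors {0, 1, 4, 5, 7}): φ is true.
  6 (successors {0, 3, 5, 6}): φ is true.
  7 (successors {1, 3, 4, 6, 7}): φ is false.
For instance, at 6:
  At 6: not Box s is false, r is false, so not Box s -> r is true.
    At 6: Box s is true, so not Box s is false.
      At 6: Box s requires s at every successor {0, 3, 5, 6}.
        At 0: s is true.
        At 3: s is true.
        At 5: s is true.
        At 6: s is true.
      So Box s is true at 6.
Satisfying worlds: {1, 2, 4, 5, 6}

1, 2, 4, 5, 6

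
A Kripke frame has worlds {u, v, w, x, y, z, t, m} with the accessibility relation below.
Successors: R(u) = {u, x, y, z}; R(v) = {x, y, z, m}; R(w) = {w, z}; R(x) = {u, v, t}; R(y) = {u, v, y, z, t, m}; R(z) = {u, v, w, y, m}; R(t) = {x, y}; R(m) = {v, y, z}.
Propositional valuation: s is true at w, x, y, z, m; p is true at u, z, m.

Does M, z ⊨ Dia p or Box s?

At z: Dia p is true, Box s is false, so Dia p or Box s is true.
  At z: Dia p requires p at some successor in {u, v, w, y, m}.
    p holds at u, so Dia p is true at z.
  At z: Box s requires s at every successor {u, v, w, y, m}.
    s fails at u, so Box s is false at z.

Yes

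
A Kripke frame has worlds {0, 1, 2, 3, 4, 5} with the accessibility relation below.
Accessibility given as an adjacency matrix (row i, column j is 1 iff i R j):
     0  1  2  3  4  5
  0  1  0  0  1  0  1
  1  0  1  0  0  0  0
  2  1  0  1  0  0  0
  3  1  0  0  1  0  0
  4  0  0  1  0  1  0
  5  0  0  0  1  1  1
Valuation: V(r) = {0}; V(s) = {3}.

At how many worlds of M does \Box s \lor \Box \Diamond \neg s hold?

Let φ = \Box s \lor \Box \Diamond \neg s. Evaluate φ at each world:
  0 (successors {0, 3, 5}): φ is true.
  1 (successors {1}): φ is true.
  2 (successors {0, 2}): φ is true.
  3 (successors {0, 3}): φ is true.
  4 (successors {2, 4}): φ is true.
  5 (successors {3, 4, 5}): φ is true.
For instance, at 4:
  At 4: \Box s is false, \Box \Diamond \neg s is true, so \Box s \lor \Box \Diamond \neg s is true.
    At 4: \Box s requires s at every successor {2, 4}.
      s fails at 2, so \Box s is false at 4.
    At 4: \Box \Diamond \neg s requires \Diamond \neg s at every successor {2, 4}.
      At 2: \Diamond \neg s is true.
      At 4: \Diamond \neg s is true.
    So \Box \Diamond \neg s is true at 4.
Satisfying worlds: {0, 1, 2, 3, 4, 5}

6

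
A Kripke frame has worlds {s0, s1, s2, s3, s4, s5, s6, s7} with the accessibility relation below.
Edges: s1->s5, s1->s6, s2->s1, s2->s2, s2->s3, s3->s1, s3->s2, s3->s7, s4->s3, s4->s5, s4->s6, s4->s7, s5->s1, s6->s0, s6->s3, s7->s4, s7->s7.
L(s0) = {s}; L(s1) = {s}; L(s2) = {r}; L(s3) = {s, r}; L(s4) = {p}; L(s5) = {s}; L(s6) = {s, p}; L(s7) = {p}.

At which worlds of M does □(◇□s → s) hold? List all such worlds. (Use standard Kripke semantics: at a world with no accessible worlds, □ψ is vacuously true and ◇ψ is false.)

s0, s1, s4, s5, s6

Recall that □ψ holds at a world iff ψ holds at every accessible world, and ◇ψ holds iff ψ holds at some accessible world.
Let φ = □(◇□s → s). Evaluate φ at each world:
  s0 (successors ∅): φ is true.
  s1 (successors {s5, s6}): φ is true.
  s2 (successors {s1, s2, s3}): φ is false.
  s3 (successors {s1, s2, s7}): φ is false.
  s4 (successors {s3, s5, s6, s7}): φ is true.
  s5 (successors {s1}): φ is true.
  s6 (successors {s0, s3}): φ is true.
  s7 (successors {s4, s7}): φ is false.
For instance, at s7:
  At s7: □(◇□s → s) requires ◇□s → s at every successor {s4, s7}.
    ◇□s → s fails at s4, so □(◇□s → s) is false at s7.
      At s4: ◇□s is true, s is false, so ◇□s → s is false.
Satisfying worlds: {s0, s1, s4, s5, s6}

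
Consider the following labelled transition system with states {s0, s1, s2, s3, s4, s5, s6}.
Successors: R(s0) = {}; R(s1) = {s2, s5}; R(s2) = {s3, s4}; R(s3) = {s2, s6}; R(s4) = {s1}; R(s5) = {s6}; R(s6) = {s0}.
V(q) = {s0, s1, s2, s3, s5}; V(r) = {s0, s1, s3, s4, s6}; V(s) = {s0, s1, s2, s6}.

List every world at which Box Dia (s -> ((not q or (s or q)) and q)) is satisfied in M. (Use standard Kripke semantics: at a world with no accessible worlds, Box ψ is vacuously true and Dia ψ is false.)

s0, s2, s3, s4, s5

Recall that Box ψ holds at a world iff ψ holds at every accessible world, and Dia ψ holds iff ψ holds at some accessible world.
Let φ = Box Dia (s -> ((not q or (s or q)) and q)). Evaluate φ at each world:
  s0 (successors ∅): φ is true.
  s1 (successors {s2, s5}): φ is false.
  s2 (successors {s3, s4}): φ is true.
  s3 (successors {s2, s6}): φ is true.
  s4 (successors {s1}): φ is true.
  s5 (successors {s6}): φ is true.
  s6 (successors {s0}): φ is false.
For instance, at s4:
  At s4: Box Dia (s -> ((not q or (s or q)) and q)) requires Dia (s -> ((not q or (s or q)) and q)) at every successor {s1}.
      At s1: Dia (s -> ((not q or (s or q)) and q)) requires s -> ((not q or (s or q)) and q) at some successor in {s2, s5}.
        s -> ((not q or (s or q)) and q) holds at s2, so Dia (s -> ((not q or (s or q)) and q)) is true at s1.
  So Box Dia (s -> ((not q or (s or q)) and q)) is true at s4.
Satisfying worlds: {s0, s2, s3, s4, s5}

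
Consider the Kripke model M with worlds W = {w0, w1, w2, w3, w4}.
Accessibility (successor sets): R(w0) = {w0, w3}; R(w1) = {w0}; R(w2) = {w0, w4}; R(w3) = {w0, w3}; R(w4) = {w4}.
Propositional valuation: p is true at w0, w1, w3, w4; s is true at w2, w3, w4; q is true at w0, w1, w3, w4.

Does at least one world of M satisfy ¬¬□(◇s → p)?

Yes

Let φ = ¬¬□(◇s → p). Evaluate φ at each world:
  w0 (successors {w0, w3}): φ is true.
  w1 (successors {w0}): φ is true.
  w2 (successors {w0, w4}): φ is true.
  w3 (successors {w0, w3}): φ is true.
  w4 (successors {w4}): φ is true.
Detail at w0 (witness):
  At w0: ¬□(◇s → p) is false, so ¬¬□(◇s → p) is true.
    At w0: □(◇s → p) is true, so ¬□(◇s → p) is false.
      At w0: □(◇s → p) requires ◇s → p at every successor {w0, w3}.
        At w0: ◇s → p is true.
        At w3: ◇s → p is true.
      So □(◇s → p) is true at w0.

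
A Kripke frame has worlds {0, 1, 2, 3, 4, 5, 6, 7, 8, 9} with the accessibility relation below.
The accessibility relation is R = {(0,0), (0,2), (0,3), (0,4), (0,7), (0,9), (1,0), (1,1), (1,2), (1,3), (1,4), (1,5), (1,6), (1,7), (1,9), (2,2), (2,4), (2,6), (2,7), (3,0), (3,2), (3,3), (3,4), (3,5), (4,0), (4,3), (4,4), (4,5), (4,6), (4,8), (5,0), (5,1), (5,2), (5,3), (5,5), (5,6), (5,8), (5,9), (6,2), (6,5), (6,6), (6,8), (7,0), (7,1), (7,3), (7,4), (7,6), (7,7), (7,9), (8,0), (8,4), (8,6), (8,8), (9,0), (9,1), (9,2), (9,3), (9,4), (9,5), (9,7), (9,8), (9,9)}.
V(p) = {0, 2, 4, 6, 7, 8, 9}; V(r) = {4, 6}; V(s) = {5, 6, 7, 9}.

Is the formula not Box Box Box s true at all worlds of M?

Let φ = not Box Box Box s. Evaluate φ at each world:
  0 (successors {0, 2, 3, 4, 7, 9}): φ is true.
  1 (successors {0, 1, 2, 3, 4, 5, 6, 7, 9}): φ is true.
  2 (successors {2, 4, 6, 7}): φ is true.
  3 (successors {0, 2, 3, 4, 5}): φ is true.
  4 (successors {0, 3, 4, 5, 6, 8}): φ is true.
  5 (successors {0, 1, 2, 3, 5, 6, 8, 9}): φ is true.
  6 (successors {2, 5, 6, 8}): φ is true.
  7 (successors {0, 1, 3, 4, 6, 7, 9}): φ is true.
  8 (successors {0, 4, 6, 8}): φ is true.
  9 (successors {0, 1, 2, 3, 4, 5, 7, 8, 9}): φ is true.
For instance, at 1:
  At 1: Box Box Box s is false, so not Box Box Box s is true.
    At 1: Box Box Box s requires Box Box s at every successor {0, 1, 2, 3, 4, 5, 6, 7, 9}.
      Box Box s fails at 0, so Box Box Box s is false at 1.

Yes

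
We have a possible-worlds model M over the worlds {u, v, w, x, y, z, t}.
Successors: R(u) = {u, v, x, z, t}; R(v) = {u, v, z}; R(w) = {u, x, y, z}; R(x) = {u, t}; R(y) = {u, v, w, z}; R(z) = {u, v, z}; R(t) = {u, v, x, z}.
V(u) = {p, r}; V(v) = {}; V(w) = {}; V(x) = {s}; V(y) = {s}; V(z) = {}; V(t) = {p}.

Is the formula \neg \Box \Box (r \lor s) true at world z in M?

Yes

At z: \Box \Box (r \lor s) is false, so \neg \Box \Box (r \lor s) is true.
  At z: \Box \Box (r \lor s) requires \Box (r \lor s) at every successor {u, v, z}.
    \Box (r \lor s) fails at u, so \Box \Box (r \lor s) is false at z.
      At u: \Box (r \lor s) requires r \lor s at every successor {u, v, x, z, t}.
        r \lor s fails at v, so \Box (r \lor s) is false at u.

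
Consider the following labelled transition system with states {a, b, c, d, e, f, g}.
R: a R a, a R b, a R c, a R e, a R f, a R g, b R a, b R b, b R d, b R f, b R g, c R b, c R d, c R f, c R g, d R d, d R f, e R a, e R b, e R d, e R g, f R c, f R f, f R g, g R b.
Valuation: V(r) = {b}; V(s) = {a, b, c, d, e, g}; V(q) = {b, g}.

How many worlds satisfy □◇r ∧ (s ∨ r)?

Let φ = □◇r ∧ (s ∨ r). Evaluate φ at each world:
  a (successors {a, b, c, e, f, g}): φ is false.
  b (successors {a, b, d, f, g}): φ is false.
  c (successors {b, d, f, g}): φ is false.
  d (successors {d, f}): φ is false.
  e (successors {a, b, d, g}): φ is false.
  f (successors {c, f, g}): φ is false.
  g (successors {b}): φ is true.
For instance, at d:
  At d: □◇r is false, s ∨ r is true, so □◇r ∧ (s ∨ r) is false.
    At d: □◇r requires ◇r at every successor {d, f}.
      ◇r fails at d, so □◇r is false at d.
Satisfying worlds: {g}

1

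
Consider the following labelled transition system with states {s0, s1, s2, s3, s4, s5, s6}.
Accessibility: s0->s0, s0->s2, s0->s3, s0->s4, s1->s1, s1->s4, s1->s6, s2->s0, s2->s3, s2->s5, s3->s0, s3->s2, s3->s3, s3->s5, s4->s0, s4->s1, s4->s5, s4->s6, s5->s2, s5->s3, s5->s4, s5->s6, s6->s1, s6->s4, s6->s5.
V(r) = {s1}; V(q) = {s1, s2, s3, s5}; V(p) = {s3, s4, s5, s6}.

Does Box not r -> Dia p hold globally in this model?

Let φ = Box not r -> Dia p. Evaluate φ at each world:
  s0 (successors {s0, s2, s3, s4}): φ is true.
  s1 (successors {s1, s4, s6}): φ is true.
  s2 (successors {s0, s3, s5}): φ is true.
  s3 (successors {s0, s2, s3, s5}): φ is true.
  s4 (successors {s0, s1, s5, s6}): φ is true.
  s5 (successors {s2, s3, s4, s6}): φ is true.
  s6 (successors {s1, s4, s5}): φ is true.
For instance, at s5:
  At s5: Box not r is true, Dia p is true, so Box not r -> Dia p is true.
    At s5: Box not r requires not r at every successor {s2, s3, s4, s6}.
      At s2: not r is true.
      At s3: not r is true.
      At s4: not r is true.
      At s6: not r is true.
    So Box not r is true at s5.
    At s5: Dia p requires p at some successor in {s2, s3, s4, s6}.
      p holds at s3, so Dia p is true at s5.

Yes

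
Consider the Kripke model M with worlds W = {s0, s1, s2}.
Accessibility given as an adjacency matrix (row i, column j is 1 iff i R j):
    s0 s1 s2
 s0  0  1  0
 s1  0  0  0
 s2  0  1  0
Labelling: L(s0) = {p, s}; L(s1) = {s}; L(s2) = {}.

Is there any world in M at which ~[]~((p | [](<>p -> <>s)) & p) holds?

Recall that []ψ holds at a world iff ψ holds at every accessible world, and <>ψ holds iff ψ holds at some accessible world.
Let φ = ~[]~((p | [](<>p -> <>s)) & p). Evaluate φ at each world:
  s0 (successors {s1}): φ is false.
  s1 (successors ∅): φ is false.
  s2 (successors {s1}): φ is false.
For instance, at s2:
  At s2: []~((p | [](<>p -> <>s)) & p) is true, so ~[]~((p | [](<>p -> <>s)) & p) is false.
    At s2: []~((p | [](<>p -> <>s)) & p) requires ~((p | [](<>p -> <>s)) & p) at every successor {s1}.
      At s1: ~((p | [](<>p -> <>s)) & p) is true.
    So []~((p | [](<>p -> <>s)) & p) is true at s2.

No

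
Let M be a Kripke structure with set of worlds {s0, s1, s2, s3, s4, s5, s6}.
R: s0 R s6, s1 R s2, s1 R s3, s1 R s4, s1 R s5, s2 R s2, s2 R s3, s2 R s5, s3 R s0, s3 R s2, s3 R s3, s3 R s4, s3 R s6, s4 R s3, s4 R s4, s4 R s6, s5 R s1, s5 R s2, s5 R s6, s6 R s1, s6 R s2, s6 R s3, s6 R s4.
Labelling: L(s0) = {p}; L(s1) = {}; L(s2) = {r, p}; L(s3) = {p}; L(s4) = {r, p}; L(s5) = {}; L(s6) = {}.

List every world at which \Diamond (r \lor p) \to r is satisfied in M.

Let φ = \Diamond (r \lor p) \to r. Evaluate φ at each world:
  s0 (successors {s6}): φ is true.
  s1 (successors {s2, s3, s4, s5}): φ is false.
  s2 (successors {s2, s3, s5}): φ is true.
  s3 (successors {s0, s2, s3, s4, s6}): φ is false.
  s4 (successors {s3, s4, s6}): φ is true.
  s5 (successors {s1, s2, s6}): φ is false.
  s6 (successors {s1, s2, s3, s4}): φ is false.
For instance, at s6:
  At s6: \Diamond (r \lor p) is true, r is false, so \Diamond (r \lor p) \to r is false.
    At s6: \Diamond (r \lor p) requires r \lor p at some successor in {s1, s2, s3, s4}.
      r \lor p holds at s2, so \Diamond (r \lor p) is true at s6.
Satisfying worlds: {s0, s2, s4}

s0, s2, s4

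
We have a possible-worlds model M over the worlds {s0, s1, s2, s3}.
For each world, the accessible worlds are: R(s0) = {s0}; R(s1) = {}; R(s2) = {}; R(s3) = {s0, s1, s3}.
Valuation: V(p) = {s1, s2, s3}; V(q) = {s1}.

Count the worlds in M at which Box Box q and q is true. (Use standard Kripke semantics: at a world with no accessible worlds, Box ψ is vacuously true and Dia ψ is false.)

Let φ = Box Box q and q. Evaluate φ at each world:
  s0 (successors {s0}): φ is false.
  s1 (successors ∅): φ is true.
  s2 (successors ∅): φ is false.
  s3 (successors {s0, s1, s3}): φ is false.
For instance, at s0:
  At s0: Box Box q is false, q is false, so Box Box q and q is false.
    At s0: Box Box q requires Box q at every successor {s0}.
      Box q fails at s0, so Box Box q is false at s0.
Satisfying worlds: {s1}

1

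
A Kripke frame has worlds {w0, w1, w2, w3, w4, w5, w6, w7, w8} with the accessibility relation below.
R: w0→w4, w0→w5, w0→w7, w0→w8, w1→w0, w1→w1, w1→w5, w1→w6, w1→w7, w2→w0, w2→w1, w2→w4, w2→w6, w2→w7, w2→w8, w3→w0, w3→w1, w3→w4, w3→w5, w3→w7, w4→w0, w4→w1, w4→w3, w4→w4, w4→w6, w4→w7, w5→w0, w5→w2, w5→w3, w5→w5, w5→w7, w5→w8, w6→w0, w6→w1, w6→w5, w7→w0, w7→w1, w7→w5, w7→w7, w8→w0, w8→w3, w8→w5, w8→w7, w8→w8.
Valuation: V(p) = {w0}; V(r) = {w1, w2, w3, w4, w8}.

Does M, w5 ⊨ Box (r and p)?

No

At w5: Box (r and p) requires r and p at every successor {w0, w2, w3, w5, w7, w8}.
  r and p fails at w0, so Box (r and p) is false at w5.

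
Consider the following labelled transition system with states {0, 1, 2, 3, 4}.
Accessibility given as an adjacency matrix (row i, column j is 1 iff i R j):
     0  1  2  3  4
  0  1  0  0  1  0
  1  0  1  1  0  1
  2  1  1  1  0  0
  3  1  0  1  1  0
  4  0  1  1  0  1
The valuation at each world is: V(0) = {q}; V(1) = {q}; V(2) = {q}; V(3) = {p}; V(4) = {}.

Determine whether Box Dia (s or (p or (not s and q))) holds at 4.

At 4: Box Dia (s or (p or (not s and q))) requires Dia (s or (p or (not s and q))) at every successor {1, 2, 4}.
    At 1: Dia (s or (p or (not s and q))) requires s or (p or (not s and q)) at some successor in {1, 2, 4}.
      s or (p or (not s and q)) holds at 1, so Dia (s or (p or (not s and q))) is true at 1.
    At 2: Dia (s or (p or (not s and q))) requires s or (p or (not s and q)) at some successor in {0, 1, 2}.
      s or (p or (not s and q)) holds at 0, so Dia (s or (p or (not s and q))) is true at 2.
    At 4: Dia (s or (p or (not s and q))) requires s or (p or (not s and q)) at some successor in {1, 2, 4}.
      s or (p or (not s and q)) holds at 1, so Dia (s or (p or (not s and q))) is true at 4.
So Box Dia (s or (p or (not s and q))) is true at 4.

Yes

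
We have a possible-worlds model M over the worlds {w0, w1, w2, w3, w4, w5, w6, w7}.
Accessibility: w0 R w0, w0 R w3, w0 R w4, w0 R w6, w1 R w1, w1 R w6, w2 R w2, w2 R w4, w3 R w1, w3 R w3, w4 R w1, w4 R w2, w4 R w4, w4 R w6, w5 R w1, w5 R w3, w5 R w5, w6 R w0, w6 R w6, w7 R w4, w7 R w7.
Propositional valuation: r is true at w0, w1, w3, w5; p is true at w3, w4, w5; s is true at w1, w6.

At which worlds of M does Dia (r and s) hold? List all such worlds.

Let φ = Dia (r and s). Evaluate φ at each world:
  w0 (successors {w0, w3, w4, w6}): φ is false.
  w1 (successors {w1, w6}): φ is true.
  w2 (successors {w2, w4}): φ is false.
  w3 (successors {w1, w3}): φ is true.
  w4 (successors {w1, w2, w4, w6}): φ is true.
  w5 (successors {w1, w3, w5}): φ is true.
  w6 (successors {w0, w6}): φ is false.
  w7 (successors {w4, w7}): φ is false.
For instance, at w6:
  At w6: Dia (r and s) requires r and s at some successor in {w0, w6}.
    At w0: r and s is false.
    At w6: r and s is false.
  So Dia (r and s) is false at w6.
Satisfying worlds: {w1, w3, w4, w5}

w1, w3, w4, w5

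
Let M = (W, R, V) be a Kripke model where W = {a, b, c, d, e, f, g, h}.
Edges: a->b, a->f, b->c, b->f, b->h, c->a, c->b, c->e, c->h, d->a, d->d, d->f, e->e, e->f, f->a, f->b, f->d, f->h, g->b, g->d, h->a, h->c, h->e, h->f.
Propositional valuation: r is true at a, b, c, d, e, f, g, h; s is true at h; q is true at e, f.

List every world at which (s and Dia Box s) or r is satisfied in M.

Recall that Box ψ holds at a world iff ψ holds at every accessible world, and Dia ψ holds iff ψ holds at some accessible world.
Let φ = (s and Dia Box s) or r. Evaluate φ at each world:
  a (successors {b, f}): φ is true.
  b (successors {c, f, h}): φ is true.
  c (successors {a, b, e, h}): φ is true.
  d (successors {a, d, f}): φ is true.
  e (successors {e, f}): φ is true.
  f (successors {a, b, d, h}): φ is true.
  g (successors {b, d}): φ is true.
  h (successors {a, c, e, f}): φ is true.
For instance, at b:
  At b: s and Dia Box s is false, r is true, so (s and Dia Box s) or r is true.
    At b: s is false, Dia Box s is false, so s and Dia Box s is false.
      At b: Dia Box s requires Box s at some successor in {c, f, h}.
        At c: Box s is false.
        At f: Box s is false.
        At h: Box s is false.
      So Dia Box s is false at b.
Satisfying worlds: {a, b, c, d, e, f, g, h}

a, b, c, d, e, f, g, h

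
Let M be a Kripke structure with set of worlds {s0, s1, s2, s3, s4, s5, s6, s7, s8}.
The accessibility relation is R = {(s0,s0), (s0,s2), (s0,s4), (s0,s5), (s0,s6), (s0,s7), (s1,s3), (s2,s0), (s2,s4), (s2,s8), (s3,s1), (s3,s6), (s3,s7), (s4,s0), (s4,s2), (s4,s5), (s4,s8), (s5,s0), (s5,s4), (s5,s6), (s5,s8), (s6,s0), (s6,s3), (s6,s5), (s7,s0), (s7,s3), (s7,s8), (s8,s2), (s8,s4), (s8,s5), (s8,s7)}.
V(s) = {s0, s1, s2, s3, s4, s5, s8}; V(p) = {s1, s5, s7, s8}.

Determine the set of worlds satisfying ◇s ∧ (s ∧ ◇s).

s0, s1, s2, s3, s4, s5, s8

Recall that ◇ψ holds at a world iff ψ holds at some accessible world.
Let φ = ◇s ∧ (s ∧ ◇s). Evaluate φ at each world:
  s0 (successors {s0, s2, s4, s5, s6, s7}): φ is true.
  s1 (successors {s3}): φ is true.
  s2 (successors {s0, s4, s8}): φ is true.
  s3 (successors {s1, s6, s7}): φ is true.
  s4 (successors {s0, s2, s5, s8}): φ is true.
  s5 (successors {s0, s4, s6, s8}): φ is true.
  s6 (successors {s0, s3, s5}): φ is false.
  s7 (successors {s0, s3, s8}): φ is false.
  s8 (successors {s2, s4, s5, s7}): φ is true.
For instance, at s8:
  At s8: ◇s is true, s ∧ ◇s is true, so ◇s ∧ (s ∧ ◇s) is true.
    At s8: ◇s requires s at some successor in {s2, s4, s5, s7}.
      s holds at s2, so ◇s is true at s8.
    At s8: s is true, ◇s is true, so s ∧ ◇s is true.
      At s8: ◇s requires s at some successor in {s2, s4, s5, s7}.
        s holds at s2, so ◇s is true at s8.
Satisfying worlds: {s0, s1, s2, s3, s4, s5, s8}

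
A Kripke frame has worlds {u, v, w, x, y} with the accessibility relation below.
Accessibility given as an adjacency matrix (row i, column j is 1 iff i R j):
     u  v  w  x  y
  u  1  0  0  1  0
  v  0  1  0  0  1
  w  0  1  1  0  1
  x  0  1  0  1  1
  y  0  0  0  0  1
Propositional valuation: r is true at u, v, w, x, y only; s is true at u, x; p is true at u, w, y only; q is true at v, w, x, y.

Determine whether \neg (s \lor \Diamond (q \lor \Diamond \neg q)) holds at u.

Recall that \Diamond ψ holds at a world iff ψ holds at some accessible world.
At u: s \lor \Diamond (q \lor \Diamond \neg q) is true, so \neg (s \lor \Diamond (q \lor \Diamond \neg q)) is false.
  At u: s is true, \Diamond (q \lor \Diamond \neg q) is true, so s \lor \Diamond (q \lor \Diamond \neg q) is true.
    At u: \Diamond (q \lor \Diamond \neg q) requires q \lor \Diamond \neg q at some successor in {u, x}.
      q \lor \Diamond \neg q holds at u, so \Diamond (q \lor \Diamond \neg q) is true at u.

No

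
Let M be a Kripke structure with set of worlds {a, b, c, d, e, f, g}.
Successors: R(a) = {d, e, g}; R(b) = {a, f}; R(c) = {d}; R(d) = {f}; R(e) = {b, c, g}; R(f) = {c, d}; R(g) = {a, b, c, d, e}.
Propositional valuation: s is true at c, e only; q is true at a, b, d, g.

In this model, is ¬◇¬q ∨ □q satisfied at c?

At c: ¬◇¬q is true, □q is true, so ¬◇¬q ∨ □q is true.
  At c: ◇¬q is false, so ¬◇¬q is true.
    At c: ◇¬q requires ¬q at some successor in {d}.
      At d: ¬q is false.
    So ◇¬q is false at c.
  At c: □q requires q at every successor {d}.
    At d: q is true.
  So □q is true at c.

Yes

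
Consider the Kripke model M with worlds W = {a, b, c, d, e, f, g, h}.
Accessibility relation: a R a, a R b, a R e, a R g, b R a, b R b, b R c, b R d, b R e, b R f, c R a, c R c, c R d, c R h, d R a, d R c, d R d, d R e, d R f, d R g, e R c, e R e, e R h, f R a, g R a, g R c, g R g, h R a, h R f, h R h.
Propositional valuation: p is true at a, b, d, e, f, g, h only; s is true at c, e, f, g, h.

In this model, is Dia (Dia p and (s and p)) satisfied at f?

At f: Dia (Dia p and (s and p)) requires Dia p and (s and p) at some successor in {a}.
  At a: Dia p and (s and p) is false.
So Dia (Dia p and (s and p)) is false at f.

No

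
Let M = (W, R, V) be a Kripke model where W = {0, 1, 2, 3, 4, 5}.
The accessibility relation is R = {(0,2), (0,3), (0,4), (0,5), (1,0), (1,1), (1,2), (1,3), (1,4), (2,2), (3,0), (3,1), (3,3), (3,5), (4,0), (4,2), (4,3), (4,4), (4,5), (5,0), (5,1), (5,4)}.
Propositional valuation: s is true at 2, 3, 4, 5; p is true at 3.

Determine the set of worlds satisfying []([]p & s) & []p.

none

Let φ = []([]p & s) & []p. Evaluate φ at each world:
  0 (successors {2, 3, 4, 5}): φ is false.
  1 (successors {0, 1, 2, 3, 4}): φ is false.
  2 (successors {2}): φ is false.
  3 (successors {0, 1, 3, 5}): φ is false.
  4 (successors {0, 2, 3, 4, 5}): φ is false.
  5 (successors {0, 1, 4}): φ is false.
For instance, at 3:
  At 3: []([]p & s) is false, []p is false, so []([]p & s) & []p is false.
    At 3: []([]p & s) requires []p & s at every successor {0, 1, 3, 5}.
      []p & s fails at 0, so []([]p & s) is false at 3.
    At 3: []p requires p at every successor {0, 1, 3, 5}.
      p fails at 0, so []p is false at 3.
Satisfying worlds: none.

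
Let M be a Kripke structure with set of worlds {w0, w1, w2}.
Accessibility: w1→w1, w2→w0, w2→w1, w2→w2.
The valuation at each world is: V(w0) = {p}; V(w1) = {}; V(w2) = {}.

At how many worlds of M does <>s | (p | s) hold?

Let φ = <>s | (p | s). Evaluate φ at each world:
  w0 (successors ∅): φ is true.
  w1 (successors {w1}): φ is false.
  w2 (successors {w0, w1, w2}): φ is false.
For instance, at w1:
  At w1: <>s is false, p | s is false, so <>s | (p | s) is false.
    At w1: <>s requires s at some successor in {w1}.
      At w1: s is false.
    So <>s is false at w1.
Satisfying worlds: {w0}

1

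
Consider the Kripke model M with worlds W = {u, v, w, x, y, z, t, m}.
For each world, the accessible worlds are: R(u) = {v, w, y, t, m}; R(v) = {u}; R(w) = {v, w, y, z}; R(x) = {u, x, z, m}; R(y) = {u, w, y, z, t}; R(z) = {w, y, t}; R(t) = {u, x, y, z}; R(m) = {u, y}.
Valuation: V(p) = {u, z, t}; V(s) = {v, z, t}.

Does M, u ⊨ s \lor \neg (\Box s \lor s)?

At u: s is false, \neg (\Box s \lor s) is true, so s \lor \neg (\Box s \lor s) is true.
  At u: \Box s \lor s is false, so \neg (\Box s \lor s) is true.
    At u: \Box s is false, s is false, so \Box s \lor s is false.
      At u: \Box s requires s at every successor {v, w, y, t, m}.
        s fails at w, so \Box s is false at u.

Yes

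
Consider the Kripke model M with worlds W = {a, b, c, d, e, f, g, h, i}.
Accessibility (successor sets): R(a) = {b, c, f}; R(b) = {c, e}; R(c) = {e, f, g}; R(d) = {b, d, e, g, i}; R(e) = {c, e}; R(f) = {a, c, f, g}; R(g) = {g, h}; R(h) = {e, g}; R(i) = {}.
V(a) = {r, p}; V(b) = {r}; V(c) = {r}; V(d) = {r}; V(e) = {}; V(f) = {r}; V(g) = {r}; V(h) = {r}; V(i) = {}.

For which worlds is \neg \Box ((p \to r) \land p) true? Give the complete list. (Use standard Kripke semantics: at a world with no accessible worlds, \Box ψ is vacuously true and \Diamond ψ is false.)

a, b, c, d, e, f, g, h

Let φ = \neg \Box ((p \to r) \land p). Evaluate φ at each world:
  a (successors {b, c, f}): φ is true.
  b (successors {c, e}): φ is true.
  c (successors {e, f, g}): φ is true.
  d (successors {b, d, e, g, i}): φ is true.
  e (successors {c, e}): φ is true.
  f (successors {a, c, f, g}): φ is true.
  g (successors {g, h}): φ is true.
  h (successors {e, g}): φ is true.
  i (successors ∅): φ is false.
For instance, at d:
  At d: \Box ((p \to r) \land p) is false, so \neg \Box ((p \to r) \land p) is true.
    At d: \Box ((p \to r) \land p) requires (p \to r) \land p at every successor {b, d, e, g, i}.
      (p \to r) \land p fails at b, so \Box ((p \to r) \land p) is false at d.
Satisfying worlds: {a, b, c, d, e, f, g, h}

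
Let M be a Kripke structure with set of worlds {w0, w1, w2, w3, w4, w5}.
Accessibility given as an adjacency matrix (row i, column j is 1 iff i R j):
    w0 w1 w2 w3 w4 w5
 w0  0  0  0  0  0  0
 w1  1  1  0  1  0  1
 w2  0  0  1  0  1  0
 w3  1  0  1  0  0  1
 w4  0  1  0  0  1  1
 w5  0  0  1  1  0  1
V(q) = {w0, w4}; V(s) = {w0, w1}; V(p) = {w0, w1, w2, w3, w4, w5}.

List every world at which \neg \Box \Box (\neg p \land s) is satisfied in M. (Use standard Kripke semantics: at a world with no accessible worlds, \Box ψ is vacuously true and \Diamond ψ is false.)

w1, w2, w3, w4, w5

Let φ = \neg \Box \Box (\neg p \land s). Evaluate φ at each world:
  w0 (successors ∅): φ is false.
  w1 (successors {w0, w1, w3, w5}): φ is true.
  w2 (successors {w2, w4}): φ is true.
  w3 (successors {w0, w2, w5}): φ is true.
  w4 (successors {w1, w4, w5}): φ is true.
  w5 (successors {w2, w3, w5}): φ is true.
For instance, at w1:
  At w1: \Box \Box (\neg p \land s) is false, so \neg \Box \Box (\neg p \land s) is true.
    At w1: \Box \Box (\neg p \land s) requires \Box (\neg p \land s) at every successor {w0, w1, w3, w5}.
      \Box (\neg p \land s) fails at w1, so \Box \Box (\neg p \land s) is false at w1.
Satisfying worlds: {w1, w2, w3, w4, w5}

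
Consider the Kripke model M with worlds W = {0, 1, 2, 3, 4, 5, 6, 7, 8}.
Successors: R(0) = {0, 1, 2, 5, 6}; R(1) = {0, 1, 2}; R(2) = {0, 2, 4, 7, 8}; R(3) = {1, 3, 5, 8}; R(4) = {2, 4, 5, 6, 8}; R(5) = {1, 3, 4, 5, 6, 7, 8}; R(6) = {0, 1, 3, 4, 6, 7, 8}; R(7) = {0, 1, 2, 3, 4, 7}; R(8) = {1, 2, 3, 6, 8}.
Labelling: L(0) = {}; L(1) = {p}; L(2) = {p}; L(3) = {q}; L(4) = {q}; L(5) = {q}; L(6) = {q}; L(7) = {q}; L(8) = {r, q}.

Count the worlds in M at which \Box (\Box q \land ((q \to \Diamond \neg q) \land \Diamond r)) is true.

Let φ = \Box (\Box q \land ((q \to \Diamond \neg q) \land \Diamond r)). Evaluate φ at each world:
  0 (successors {0, 1, 2, 5, 6}): φ is false.
  1 (successors {0, 1, 2}): φ is false.
  2 (successors {0, 2, 4, 7, 8}): φ is false.
  3 (successors {1, 3, 5, 8}): φ is false.
  4 (successors {2, 4, 5, 6, 8}): φ is false.
  5 (successors {1, 3, 4, 5, 6, 7, 8}): φ is false.
  6 (successors {0, 1, 3, 4, 6, 7, 8}): φ is false.
  7 (successors {0, 1, 2, 3, 4, 7}): φ is false.
  8 (successors {1, 2, 3, 6, 8}): φ is false.
For instance, at 1:
  At 1: \Box (\Box q \land ((q \to \Diamond \neg q) \land \Diamond r)) requires \Box q \land ((q \to \Diamond \neg q) \land \Diamond r) at every successor {0, 1, 2}.
    \Box q \land ((q \to \Diamond \neg q) \land \Diamond r) fails at 0, so \Box (\Box q \land ((q \to \Diamond \neg q) \land \Diamond r)) is false at 1.
      At 0: \Box q is false, (q \to \Diamond \neg q) \land \Diamond r is false, so \Box q \land ((q \to \Diamond \neg q) \land \Diamond r) is false.
Satisfying worlds: none.

0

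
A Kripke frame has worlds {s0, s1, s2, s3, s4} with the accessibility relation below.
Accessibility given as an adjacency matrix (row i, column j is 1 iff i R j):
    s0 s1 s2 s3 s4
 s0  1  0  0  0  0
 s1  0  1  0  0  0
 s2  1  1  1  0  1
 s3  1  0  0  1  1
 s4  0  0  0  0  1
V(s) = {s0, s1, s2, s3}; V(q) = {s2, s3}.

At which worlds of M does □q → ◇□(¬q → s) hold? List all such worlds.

s0, s1, s2, s3, s4

Let φ = □q → ◇□(¬q → s). Evaluate φ at each world:
  s0 (successors {s0}): φ is true.
  s1 (successors {s1}): φ is true.
  s2 (successors {s0, s1, s2, s4}): φ is true.
  s3 (successors {s0, s3, s4}): φ is true.
  s4 (successors {s4}): φ is true.
For instance, at s0:
  At s0: □q is false, ◇□(¬q → s) is true, so □q → ◇□(¬q → s) is true.
    At s0: □q requires q at every successor {s0}.
      q fails at s0, so □q is false at s0.
    At s0: ◇□(¬q → s) requires □(¬q → s) at some successor in {s0}.
      □(¬q → s) holds at s0, so ◇□(¬q → s) is true at s0.
Satisfying worlds: {s0, s1, s2, s3, s4}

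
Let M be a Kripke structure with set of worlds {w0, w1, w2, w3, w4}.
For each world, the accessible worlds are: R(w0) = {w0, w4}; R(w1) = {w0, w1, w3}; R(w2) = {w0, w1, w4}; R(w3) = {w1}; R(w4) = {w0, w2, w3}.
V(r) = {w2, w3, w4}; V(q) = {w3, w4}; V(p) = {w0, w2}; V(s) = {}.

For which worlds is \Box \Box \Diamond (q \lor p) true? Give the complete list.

Let φ = \Box \Box \Diamond (q \lor p). Evaluate φ at each world:
  w0 (successors {w0, w4}): φ is false.
  w1 (successors {w0, w1, w3}): φ is false.
  w2 (successors {w0, w1, w4}): φ is false.
  w3 (successors {w1}): φ is false.
  w4 (successors {w0, w2, w3}): φ is true.
For instance, at w0:
  At w0: \Box \Box \Diamond (q \lor p) requires \Box \Diamond (q \lor p) at every successor {w0, w4}.
    \Box \Diamond (q \lor p) fails at w4, so \Box \Box \Diamond (q \lor p) is false at w0.
      At w4: \Box \Diamond (q \lor p) requires \Diamond (q \lor p) at every successor {w0, w2, w3}.
        \Diamond (q \lor p) fails at w3, so \Box \Diamond (q \lor p) is false at w4.
Satisfying worlds: {w4}

w4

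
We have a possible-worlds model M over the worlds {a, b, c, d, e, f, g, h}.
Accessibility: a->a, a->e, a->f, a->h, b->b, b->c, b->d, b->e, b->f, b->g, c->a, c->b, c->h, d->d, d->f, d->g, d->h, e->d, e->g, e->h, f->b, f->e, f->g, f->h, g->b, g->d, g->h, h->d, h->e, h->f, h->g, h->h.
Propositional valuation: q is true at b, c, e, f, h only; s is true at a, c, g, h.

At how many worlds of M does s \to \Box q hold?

4

Let φ = s \to \Box q. Evaluate φ at each world:
  a (successors {a, e, f, h}): φ is false.
  b (successors {b, c, d, e, f, g}): φ is true.
  c (successors {a, b, h}): φ is false.
  d (successors {d, f, g, h}): φ is true.
  e (successors {d, g, h}): φ is true.
  f (successors {b, e, g, h}): φ is true.
  g (successors {b, d, h}): φ is false.
  h (successors {d, e, f, g, h}): φ is false.
For instance, at e:
  At e: s is false, \Box q is false, so s \to \Box q is true.
    At e: \Box q requires q at every successor {d, g, h}.
      q fails at d, so \Box q is false at e.
Satisfying worlds: {b, d, e, f}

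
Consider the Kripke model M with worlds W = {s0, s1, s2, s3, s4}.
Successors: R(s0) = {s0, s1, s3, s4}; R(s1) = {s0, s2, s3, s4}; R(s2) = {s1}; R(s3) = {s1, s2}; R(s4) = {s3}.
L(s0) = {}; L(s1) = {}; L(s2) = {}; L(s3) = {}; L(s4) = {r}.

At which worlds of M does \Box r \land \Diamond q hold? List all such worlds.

none

Let φ = \Box r \land \Diamond q. Evaluate φ at each world:
  s0 (successors {s0, s1, s3, s4}): φ is false.
  s1 (successors {s0, s2, s3, s4}): φ is false.
  s2 (successors {s1}): φ is false.
  s3 (successors {s1, s2}): φ is false.
  s4 (successors {s3}): φ is false.
For instance, at s3:
  At s3: \Box r is false, \Diamond q is false, so \Box r \land \Diamond q is false.
    At s3: \Box r requires r at every successor {s1, s2}.
      r fails at s1, so \Box r is false at s3.
    At s3: \Diamond q requires q at some successor in {s1, s2}.
      At s1: q is false.
      At s2: q is false.
    So \Diamond q is false at s3.
Satisfying worlds: none.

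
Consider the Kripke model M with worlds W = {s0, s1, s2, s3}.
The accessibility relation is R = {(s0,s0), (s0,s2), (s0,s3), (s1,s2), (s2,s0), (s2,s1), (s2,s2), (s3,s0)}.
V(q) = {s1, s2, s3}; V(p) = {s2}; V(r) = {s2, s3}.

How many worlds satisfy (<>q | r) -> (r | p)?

2

Let φ = (<>q | r) -> (r | p). Evaluate φ at each world:
  s0 (successors {s0, s2, s3}): φ is false.
  s1 (successors {s2}): φ is false.
  s2 (successors {s0, s1, s2}): φ is true.
  s3 (successors {s0}): φ is true.
For instance, at s1:
  At s1: <>q | r is true, r | p is false, so (<>q | r) -> (r | p) is false.
    At s1: <>q is true, r is false, so <>q | r is true.
      At s1: <>q requires q at some successor in {s2}.
        q holds at s2, so <>q is true at s1.
Satisfying worlds: {s2, s3}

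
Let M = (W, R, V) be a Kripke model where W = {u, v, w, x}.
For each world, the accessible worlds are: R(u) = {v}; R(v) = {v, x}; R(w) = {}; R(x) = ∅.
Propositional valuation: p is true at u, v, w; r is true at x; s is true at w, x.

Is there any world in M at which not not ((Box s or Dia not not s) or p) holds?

Recall that Box ψ holds at a world iff ψ holds at every accessible world, and Dia ψ holds iff ψ holds at some accessible world.
Let φ = not not ((Box s or Dia not not s) or p). Evaluate φ at each world:
  u (successors {v}): φ is true.
  v (successors {v, x}): φ is true.
  w (successors ∅): φ is true.
  x (successors ∅): φ is true.
Detail at u (witness):
  At u: not ((Box s or Dia not not s) or p) is false, so not not ((Box s or Dia not not s) or p) is true.
    At u: (Box s or Dia not not s) or p is true, so not ((Box s or Dia not not s) or p) is false.
      At u: Box s or Dia not not s is false, p is true, so (Box s or Dia not not s) or p is true.

Yes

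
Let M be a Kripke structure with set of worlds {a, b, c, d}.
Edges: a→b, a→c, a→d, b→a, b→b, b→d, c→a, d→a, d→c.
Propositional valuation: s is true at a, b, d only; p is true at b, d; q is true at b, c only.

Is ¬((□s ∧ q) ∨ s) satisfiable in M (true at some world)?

No

Let φ = ¬((□s ∧ q) ∨ s). Evaluate φ at each world:
  a (successors {b, c, d}): φ is false.
  b (successors {a, b, d}): φ is false.
  c (successors {a}): φ is false.
  d (successors {a, c}): φ is false.
For instance, at b:
  At b: (□s ∧ q) ∨ s is true, so ¬((□s ∧ q) ∨ s) is false.
    At b: □s ∧ q is true, s is true, so (□s ∧ q) ∨ s is true.
      At b: □s is true, q is true, so □s ∧ q is true.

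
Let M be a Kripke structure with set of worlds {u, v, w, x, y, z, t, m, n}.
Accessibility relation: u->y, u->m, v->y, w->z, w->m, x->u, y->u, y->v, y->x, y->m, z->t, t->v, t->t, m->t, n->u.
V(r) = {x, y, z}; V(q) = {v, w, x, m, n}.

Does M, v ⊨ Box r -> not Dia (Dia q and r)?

No

At v: Box r is true, not Dia (Dia q and r) is false, so Box r -> not Dia (Dia q and r) is false.
  At v: Box r requires r at every successor {y}.
    At y: r is true.
  So Box r is true at v.
  At v: Dia (Dia q and r) is true, so not Dia (Dia q and r) is false.
    At v: Dia (Dia q and r) requires Dia q and r at some successor in {y}.
      Dia q and r holds at y, so Dia (Dia q and r) is true at v.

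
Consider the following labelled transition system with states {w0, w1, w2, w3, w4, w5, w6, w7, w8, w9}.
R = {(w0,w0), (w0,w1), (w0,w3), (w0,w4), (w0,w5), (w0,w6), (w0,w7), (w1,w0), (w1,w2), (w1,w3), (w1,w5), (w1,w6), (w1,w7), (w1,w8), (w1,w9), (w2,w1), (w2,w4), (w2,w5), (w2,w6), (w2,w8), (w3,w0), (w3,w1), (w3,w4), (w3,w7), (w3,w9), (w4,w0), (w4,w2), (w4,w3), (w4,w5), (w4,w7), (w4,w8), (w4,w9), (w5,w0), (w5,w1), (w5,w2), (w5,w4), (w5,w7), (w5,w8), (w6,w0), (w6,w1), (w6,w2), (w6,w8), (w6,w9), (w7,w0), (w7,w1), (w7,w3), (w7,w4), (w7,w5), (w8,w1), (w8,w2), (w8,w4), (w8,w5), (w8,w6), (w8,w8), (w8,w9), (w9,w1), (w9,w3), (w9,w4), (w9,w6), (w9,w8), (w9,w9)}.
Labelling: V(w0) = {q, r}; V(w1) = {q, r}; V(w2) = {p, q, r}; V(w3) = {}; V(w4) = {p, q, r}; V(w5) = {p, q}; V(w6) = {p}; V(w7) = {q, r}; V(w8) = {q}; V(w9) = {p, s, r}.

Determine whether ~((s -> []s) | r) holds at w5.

No

Recall that []ψ holds at a world iff ψ holds at every accessible world, and <>ψ holds iff ψ holds at some accessible world.
At w5: (s -> []s) | r is true, so ~((s -> []s) | r) is false.
  At w5: s -> []s is true, r is false, so (s -> []s) | r is true.
    At w5: s is false, []s is false, so s -> []s is true.
      At w5: []s requires s at every successor {w0, w1, w2, w4, w7, w8}.
        s fails at w0, so []s is false at w5.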